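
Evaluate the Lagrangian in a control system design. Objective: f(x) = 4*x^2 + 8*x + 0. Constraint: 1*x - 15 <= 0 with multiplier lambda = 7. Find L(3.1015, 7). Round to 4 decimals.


Step 1: Evaluate f(x).
f(3.1015) = 4*3.1015^2 + 8*3.1015 + 0 = 63.2892
Step 2: Evaluate g(x).
g(3.1015) = 1*3.1015 - 15 = -11.8985
Step 3: Compute Lagrangian.
L = 63.2892 + 7*-11.8985 = -20.0003


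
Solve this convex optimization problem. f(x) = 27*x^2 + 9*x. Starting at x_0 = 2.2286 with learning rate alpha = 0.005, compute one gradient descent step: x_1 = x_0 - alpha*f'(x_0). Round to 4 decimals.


We compute the gradient at x_0 and apply the update.
f'(x) = 54*x + 9
f'(2.2286) = 54*2.2286 + 9 = 129.3444
x_1 = 2.2286 - 0.005*129.3444 = 1.5819


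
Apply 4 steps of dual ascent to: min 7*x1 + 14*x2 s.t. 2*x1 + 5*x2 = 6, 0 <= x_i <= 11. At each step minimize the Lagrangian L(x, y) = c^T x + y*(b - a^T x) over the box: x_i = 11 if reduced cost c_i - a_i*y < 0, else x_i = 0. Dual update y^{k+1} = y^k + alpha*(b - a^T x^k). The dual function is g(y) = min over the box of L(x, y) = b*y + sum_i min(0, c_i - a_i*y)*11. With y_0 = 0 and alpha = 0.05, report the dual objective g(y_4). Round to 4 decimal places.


Dual ascent for LP: min 7*x1 + 14*x2, 2*x1 + 5*x2 = 6, 0 <= x_i <= 11
Step 1: y^k = 0.0, reduced costs: (7.0, 14.0)
  x^k = (0.0, 0.0), subgradient = b - a^T x = 6.0
  y^{k+1} = 0.0 + 0.05*6.0 = 0.3
Step 2: y^k = 0.3, reduced costs: (6.4, 12.5)
  x^k = (0.0, 0.0), subgradient = b - a^T x = 6.0
  y^{k+1} = 0.3 + 0.05*6.0 = 0.6
Step 3: y^k = 0.6, reduced costs: (5.8, 11.0)
  x^k = (0.0, 0.0), subgradient = b - a^T x = 6.0
  y^{k+1} = 0.6 + 0.05*6.0 = 0.9
Step 4: y^k = 0.9, reduced costs: (5.2, 9.5)
  x^k = (0.0, 0.0), subgradient = b - a^T x = 6.0
  y^{k+1} = 0.9 + 0.05*6.0 = 1.2
Dual objective at y_4 = 1.2: reduced costs (4.6, 8.0), box minimizer x = (0.0, 0.0)
g(y_4) = b*y + (c1 - a1*y)*x1 + (c2 - a2*y)*x2 = 6*1.2 + 4.6*0.0 + 8.0*0.0 = 7.2 + 0.0 + 0.0 = 7.2


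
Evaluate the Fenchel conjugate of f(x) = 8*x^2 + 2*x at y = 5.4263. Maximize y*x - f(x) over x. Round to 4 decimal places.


f*(y) = sup_x {y*x - a*x^2 - b*x} = sup_x {(y-b)*x - a*x^2}
FOC: (y - b) - 2a*x = 0 => x* = (y - b)/(2a)
x* = (5.4263 - 2)/(2*8) = 0.2141
f*(5.4263) = (y-b)^2/(4a) = (5.4263 - 2)^2/(4*8)
= 11.7395/32 = 0.3669


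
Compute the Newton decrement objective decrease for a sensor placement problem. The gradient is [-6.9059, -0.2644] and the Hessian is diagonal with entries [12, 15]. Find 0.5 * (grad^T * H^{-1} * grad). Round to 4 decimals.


Step 1: H is diagonal, so H^(-1) * g = [-0.5755, -0.0176].
Step 2: g^T H^(-1) g = sum_i g_i^2 / H_ii
  = (-6.9059)^2/12 + (-0.2644)^2/15
  = 3.9743 + 0.0047 = 3.9789
Step 3: Objective decrease = 0.5 * g^T H^(-1) g = 1.9895


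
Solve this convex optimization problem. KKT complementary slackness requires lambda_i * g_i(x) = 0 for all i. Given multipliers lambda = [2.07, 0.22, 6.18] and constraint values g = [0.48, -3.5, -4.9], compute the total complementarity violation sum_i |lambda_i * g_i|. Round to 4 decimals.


KKT complementary slackness check:
lambda_1 * g_1 = 2.07 * 0.48 = 0.9936
lambda_2 * g_2 = 0.22 * -3.5 = -0.77
lambda_3 * g_3 = 6.18 * -4.9 = -30.282
Total violation = 0.9936 + 0.77 + 30.282 = 32.0456


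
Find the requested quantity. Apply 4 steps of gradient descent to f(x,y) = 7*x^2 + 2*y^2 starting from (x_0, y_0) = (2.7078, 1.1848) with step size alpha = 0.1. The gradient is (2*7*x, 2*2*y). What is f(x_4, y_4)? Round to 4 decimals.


Gradient descent on f(x,y) = 7*x^2 + 2*y^2.
Starting point: (2.7078, 1.1848), alpha = 0.1
Step 1: grad_x = 2*7*2.7078 = 37.9092, grad_y = 2*2*1.1848 = 4.7392
  x_1 = 2.7078 - 0.1*37.9092 = -1.0831
  y_1 = 1.1848 - 0.1*4.7392 = 0.7109
Step 2: grad_x = 2*7*-1.0831 = -15.1637, grad_y = 2*2*0.7109 = 2.8435
  x_2 = -1.0831 - 0.1*-15.1637 = 0.4332
  y_2 = 0.7109 - 0.1*2.8435 = 0.4265
Step 3: grad_x = 2*7*0.4332 = 6.0655, grad_y = 2*2*0.4265 = 1.7061
  x_3 = 0.4332 - 0.1*6.0655 = -0.1733
  y_3 = 0.4265 - 0.1*1.7061 = 0.2559
Step 4: grad_x = 2*7*-0.1733 = -2.4262, grad_y = 2*2*0.2559 = 1.0237
  x_4 = -0.1733 - 0.1*-2.4262 = 0.0693
  y_4 = 0.2559 - 0.1*1.0237 = 0.1536
f(0.0693, 0.1536) = 7*0.0693^2 + 2*0.1536^2 = 0.0808


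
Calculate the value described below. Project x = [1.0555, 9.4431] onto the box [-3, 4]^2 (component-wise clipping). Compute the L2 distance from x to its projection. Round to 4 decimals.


Project each component onto [-3, 4].
clip(1.0555) = 1.0555, clip(9.4431) = 4.0
Projection = [1.0555, 4.0]
Squared diffs: [0.0, 29.6273]
Distance = sqrt(29.6273) = 5.4431


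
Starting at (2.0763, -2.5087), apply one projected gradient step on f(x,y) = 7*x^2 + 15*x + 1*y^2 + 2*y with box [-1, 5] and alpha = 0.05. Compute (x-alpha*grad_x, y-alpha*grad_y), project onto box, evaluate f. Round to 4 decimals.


Step 1: Compute gradient at (2.0763, -2.5087).
grad_x = 2*7*2.0763 + 15 = 44.0682
grad_y = 2*1*-2.5087 + 2 = -3.0174
Step 2: Gradient step.
x_raw = 2.0763 - 0.05*44.0682 = -0.1271
y_raw = -2.5087 - 0.05*-3.0174 = -2.3578
Step 3: Project onto [-1, 5].
x_proj = clip(-0.1271) = -0.1271
y_proj = clip(-2.3578) = -1.0
Step 4: Evaluate f.
f(-0.1271, -1.0) = -2.7936


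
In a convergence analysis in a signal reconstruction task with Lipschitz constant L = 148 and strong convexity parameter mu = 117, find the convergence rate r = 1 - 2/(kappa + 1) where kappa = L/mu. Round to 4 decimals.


Step 1: Compute the condition number.
kappa = L/mu = 148/117 = 1.265
Step 2: Compute the convergence rate.
r = 1 - 2/(kappa + 1) = 1 - 2*mu/(L + mu) = (L - mu)/(L + mu) = 31/265 = 0.117


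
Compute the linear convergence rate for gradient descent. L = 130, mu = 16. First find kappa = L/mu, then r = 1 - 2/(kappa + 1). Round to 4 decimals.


Step 1: Compute the condition number.
kappa = L/mu = 130/16 = 8.125
Step 2: Compute the convergence rate.
r = 1 - 2/(kappa + 1) = 1 - 2*mu/(L + mu) = (L - mu)/(L + mu) = 114/146 = 0.7808


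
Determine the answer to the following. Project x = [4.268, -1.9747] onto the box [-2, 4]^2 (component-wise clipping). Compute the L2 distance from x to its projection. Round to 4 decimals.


Project each component onto [-2, 4].
clip(4.268) = 4.0, clip(-1.9747) = -1.9747
Projection = [4.0, -1.9747]
Squared diffs: [0.0718, 0.0]
Distance = sqrt(0.0718) = 0.268


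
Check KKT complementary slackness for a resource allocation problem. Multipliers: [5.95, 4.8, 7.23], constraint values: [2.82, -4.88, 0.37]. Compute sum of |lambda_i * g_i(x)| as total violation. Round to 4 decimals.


KKT complementary slackness check:
lambda_1 * g_1 = 5.95 * 2.82 = 16.779
lambda_2 * g_2 = 4.8 * -4.88 = -23.424
lambda_3 * g_3 = 7.23 * 0.37 = 2.6751
Total violation = 16.779 + 23.424 + 2.6751 = 42.8781


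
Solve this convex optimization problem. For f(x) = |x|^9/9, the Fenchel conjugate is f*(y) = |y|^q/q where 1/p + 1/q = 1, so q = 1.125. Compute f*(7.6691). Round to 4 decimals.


The conjugate exponent q satisfies 1/p + 1/q = 1.
p = 9, so q = 9/(9 - 1) = 1.125
|y|^q = 7.6691^1.125 = 9.8932
f*(7.6691) = 9.8932 / 1.125 = 8.794


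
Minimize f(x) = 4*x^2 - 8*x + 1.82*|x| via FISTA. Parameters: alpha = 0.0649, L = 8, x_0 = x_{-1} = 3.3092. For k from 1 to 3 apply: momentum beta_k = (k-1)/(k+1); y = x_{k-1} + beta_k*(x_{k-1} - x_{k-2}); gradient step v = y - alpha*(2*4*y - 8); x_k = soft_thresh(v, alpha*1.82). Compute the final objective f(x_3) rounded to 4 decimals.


FISTA on f(x) = 4*x^2 - 8*x + 1.82*|x|
L = 8, alpha = 0.0649
Iteration 1: beta = 0.0, y = 3.3092 + 0.0*(3.3092 - 3.3092) = 3.3092
  grad(y) = 18.4736, v = y - alpha*grad = 2.1103
  prox(v) = soft_thresh(2.1103, 0.1181) = 1.9921
Iteration 2: beta = 0.3333, y = 1.9921 + 0.3333*(1.9921 - 3.3092) = 1.5531
  grad(y) = 4.425, v = y - alpha*grad = 1.2659
  prox(v) = soft_thresh(1.2659, 0.1181) = 1.1478
Iteration 3: beta = 0.5, y = 1.1478 + 0.5*(1.1478 - 1.9921) = 0.7257
  grad(y) = -2.1947, v = y - alpha*grad = 0.8681
  prox(v) = soft_thresh(0.8681, 0.1181) = 0.75
f(x_3) = 4*0.75^2 - 8*0.75 + 1.82*|0.75| = -2.385


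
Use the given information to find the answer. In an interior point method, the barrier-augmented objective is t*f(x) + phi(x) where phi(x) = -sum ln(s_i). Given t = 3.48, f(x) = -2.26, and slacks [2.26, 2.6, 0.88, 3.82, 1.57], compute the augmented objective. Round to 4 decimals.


Step 1: Compute log-barrier.
ln values: [0.8154, 0.9555, -0.1278, 1.3403, 0.4511]
phi = -(0.8154 + 0.9555 - 0.1278 + 1.3403 + 0.4511) = -3.4344
Step 2: Compute augmented objective.
t*f(x) = 3.48*-2.26 = -7.8648
Total = -7.8648 - 3.4344 = -11.2992


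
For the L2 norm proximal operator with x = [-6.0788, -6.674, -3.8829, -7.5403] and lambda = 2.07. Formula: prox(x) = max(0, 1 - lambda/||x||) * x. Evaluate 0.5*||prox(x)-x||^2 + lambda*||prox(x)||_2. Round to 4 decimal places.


Step 1: Compute ||x||.
||x|| = 12.3866
Step 2: Compute scaling factor.
scale = max(0, 1 - 2.07/12.3866) = 0.8329
Step 3: prox(x) = [-5.0629, -5.5587, -3.234, -6.2802]
||prox(x)|| = 10.3166
Step 4: Proximal objective.
0.5*||prox-x||^2 = 2.1425
lambda*||prox|| = 21.3554
Total = 23.4978


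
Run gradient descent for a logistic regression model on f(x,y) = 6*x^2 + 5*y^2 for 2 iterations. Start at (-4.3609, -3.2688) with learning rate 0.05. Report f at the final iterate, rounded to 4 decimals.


Gradient descent on f(x,y) = 6*x^2 + 5*y^2.
Starting point: (-4.3609, -3.2688), alpha = 0.05
Step 1: grad_x = 2*6*-4.3609 = -52.3308, grad_y = 2*5*-3.2688 = -32.688
  x_1 = -4.3609 - 0.05*-52.3308 = -1.7444
  y_1 = -3.2688 - 0.05*-32.688 = -1.6344
Step 2: grad_x = 2*6*-1.7444 = -20.9323, grad_y = 2*5*-1.6344 = -16.344
  x_2 = -1.7444 - 0.05*-20.9323 = -0.6977
  y_2 = -1.6344 - 0.05*-16.344 = -0.8172
f(-0.6977, -0.8172) = 6*(-0.6977)^2 + 5*(-0.8172)^2 = 6.2602


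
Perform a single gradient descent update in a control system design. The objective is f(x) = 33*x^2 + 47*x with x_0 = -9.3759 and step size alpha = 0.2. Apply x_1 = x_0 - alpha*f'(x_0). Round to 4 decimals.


We compute the gradient at x_0 and apply the update.
f'(x) = 66*x + 47
f'(-9.3759) = 66*-9.3759 + 47 = -571.8094
x_1 = -9.3759 - 0.2*-571.8094 = 104.986


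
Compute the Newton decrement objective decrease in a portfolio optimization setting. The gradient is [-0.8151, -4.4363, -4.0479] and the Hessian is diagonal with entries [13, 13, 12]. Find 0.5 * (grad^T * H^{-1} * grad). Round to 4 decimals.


Step 1: H is diagonal, so H^(-1) * g = [-0.0627, -0.3413, -0.3373].
Step 2: g^T H^(-1) g = sum_i g_i^2 / H_ii
  = (-0.8151)^2/13 + (-4.4363)^2/13 + (-4.0479)^2/12
  = 0.0511 + 1.5139 + 1.3655 = 2.9305
Step 3: Objective decrease = 0.5 * g^T H^(-1) g = 1.4652


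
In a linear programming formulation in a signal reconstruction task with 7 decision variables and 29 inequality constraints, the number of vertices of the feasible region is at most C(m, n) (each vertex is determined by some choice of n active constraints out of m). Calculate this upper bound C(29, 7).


Each vertex corresponds to some choice of n active constraints out of m, so the number of vertices is at most C(m, n) = m! / (n!(m-n)!).
m = 29, n = 7
Numerator: 29 * 28 * 27 * 26 * 25 * 24 * 23
Denominator: 7! = 5040
C(29, 7) = 1560780


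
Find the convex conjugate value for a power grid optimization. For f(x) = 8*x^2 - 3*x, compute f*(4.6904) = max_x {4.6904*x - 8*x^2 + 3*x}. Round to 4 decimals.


f*(y) = sup_x {y*x - a*x^2 - b*x} = sup_x {(y-b)*x - a*x^2}
FOC: (y - b) - 2a*x = 0 => x* = (y - b)/(2a)
x* = (4.6904 + 3)/(2*8) = 0.4807
f*(4.6904) = (y-b)^2/(4a) = (4.6904 + 3)^2/(4*8)
= 59.1423/32 = 1.8482


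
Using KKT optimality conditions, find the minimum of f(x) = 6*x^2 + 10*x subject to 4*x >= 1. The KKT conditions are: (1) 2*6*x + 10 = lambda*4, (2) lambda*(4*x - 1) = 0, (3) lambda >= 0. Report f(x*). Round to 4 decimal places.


Step 1: Try lambda = 0 (constraint inactive).
x_unc = -10/(2*6) = -0.8333
Check: 4*-0.8333 = -3.3332 < 1 -- violated!
Step 2: Constraint must be active: 4*x = 1
x* = 1/4 = 0.25
lambda = (2*6*0.25 + 10)/4 = 3.25
Step 3: Compute optimal value.
f(x*) = 6*0.25^2 + 10*0.25 = 2.875


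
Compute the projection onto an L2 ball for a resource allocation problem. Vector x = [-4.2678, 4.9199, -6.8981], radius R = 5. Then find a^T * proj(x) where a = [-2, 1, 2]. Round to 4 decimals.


Step 1: Compute ||x|| (intermediates to 6 decimals).
||x|| = sqrt((-4.2678)^2 + 4.9199^2 + (-6.8981)^2) = 9.487008
Step 2: Project.
Since ||x|| > R, scale = R/||x|| = 5/9.487008 = 0.527037, proj(x) = scale * x
proj(x) = [-2.249289, 2.592969, -3.635554]
Step 3: Dot product.
a^T * proj(x) = -2*(-2.249289) + 1*2.592969 + 2*(-3.635554) = -0.1796


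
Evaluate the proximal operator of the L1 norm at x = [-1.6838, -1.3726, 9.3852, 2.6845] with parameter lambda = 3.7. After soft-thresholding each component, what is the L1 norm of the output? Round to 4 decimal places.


Soft-thresholding with lambda = 3.7:
prox(-1.6838) = sign(-1.6838)*max(|-1.6838| - 3.7, 0) = 0.0
prox(-1.3726) = sign(-1.3726)*max(|-1.3726| - 3.7, 0) = 0.0
prox(9.3852) = sign(9.3852)*max(|9.3852| - 3.7, 0) = 5.6852
prox(2.6845) = sign(2.6845)*max(|2.6845| - 3.7, 0) = 0.0
prox(x) = [0.0, 0.0, 5.6852, 0.0]
||prox(x)||_1 = 0.0 + 0.0 + 5.6852 + 0.0 = 5.6852


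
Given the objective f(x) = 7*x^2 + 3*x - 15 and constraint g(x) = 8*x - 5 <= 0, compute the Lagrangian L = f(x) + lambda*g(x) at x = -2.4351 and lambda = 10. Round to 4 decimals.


Step 1: Evaluate f(x).
f(-2.4351) = 7*(-2.4351)^2 + 3*(-2.4351) - 15 = 19.2027
Step 2: Evaluate g(x).
g(-2.4351) = 8*-2.4351 - 5 = -24.4808
Step 3: Compute Lagrangian.
L = 19.2027 + 10*-24.4808 = -225.6053


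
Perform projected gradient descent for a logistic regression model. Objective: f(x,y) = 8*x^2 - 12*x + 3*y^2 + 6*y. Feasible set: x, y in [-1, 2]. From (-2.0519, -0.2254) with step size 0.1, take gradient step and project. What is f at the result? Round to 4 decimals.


Step 1: Compute gradient at (-2.0519, -0.2254).
grad_x = 2*8*-2.0519 - 12 = -44.8304
grad_y = 2*3*-0.2254 + 6 = 4.6476
Step 2: Gradient step.
x_raw = -2.0519 - 0.1*-44.8304 = 2.4311
y_raw = -0.2254 - 0.1*4.6476 = -0.6902
Step 3: Project onto [-1, 2].
x_proj = clip(2.4311) = 2.0
y_proj = clip(-0.6902) = -0.6902
Step 4: Evaluate f.
f(2.0, -0.6902) = 5.288


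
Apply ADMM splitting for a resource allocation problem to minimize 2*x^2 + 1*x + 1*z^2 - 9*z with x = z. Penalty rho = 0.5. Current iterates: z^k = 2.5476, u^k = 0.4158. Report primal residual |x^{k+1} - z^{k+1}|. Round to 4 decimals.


ADMM iteration with rho = 0.5, z^k = 2.5476, u^k = 0.4158
Step 1: x-update.
Minimize 2*x^2 + 1*x + (0.5/2)*(x - 2.5476 + 0.4158)^2
FOC: (2*2 + 0.5)*x = -1 + 0.5*(2.5476 - 0.4158)
x^{k+1} = 0.0146
Step 2: z-update.
Minimize 1*z^2 - 9*z + (0.5/2)*(0.0146 - z + 0.4158)^2
FOC: (2*1 + 0.5)*z = 9 + 0.5*(0.0146 + 0.4158)
z^{k+1} = 3.6861
Step 3: u-update.
u^{k+1} = 0.4158 + 0.0146 - 3.6861 = -3.2556
Step 4: Primal residual = |0.0146 - 3.6861| = 3.6714


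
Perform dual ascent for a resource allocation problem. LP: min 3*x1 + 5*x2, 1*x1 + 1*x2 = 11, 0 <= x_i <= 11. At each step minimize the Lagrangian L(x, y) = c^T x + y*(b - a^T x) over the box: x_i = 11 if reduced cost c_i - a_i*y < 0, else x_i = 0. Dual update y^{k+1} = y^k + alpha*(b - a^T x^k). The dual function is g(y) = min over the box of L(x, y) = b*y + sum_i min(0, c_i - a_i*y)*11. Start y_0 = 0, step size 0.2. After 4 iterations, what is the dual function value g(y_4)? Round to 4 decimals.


Dual ascent for LP: min 3*x1 + 5*x2, 1*x1 + 1*x2 = 11, 0 <= x_i <= 11
Step 1: y^k = 0.0, reduced costs: (3.0, 5.0)
  x^k = (0.0, 0.0), subgradient = b - a^T x = 11.0
  y^{k+1} = 0.0 + 0.2*11.0 = 2.2
Step 2: y^k = 2.2, reduced costs: (0.8, 2.8)
  x^k = (0.0, 0.0), subgradient = b - a^T x = 11.0
  y^{k+1} = 2.2 + 0.2*11.0 = 4.4
Step 3: y^k = 4.4, reduced costs: (-1.4, 0.6)
  x^k = (11.0, 0.0), subgradient = b - a^T x = 0.0
  y^{k+1} = 4.4 + 0.2*0.0 = 4.4
Step 4: y^k = 4.4, reduced costs: (-1.4, 0.6)
  x^k = (11.0, 0.0), subgradient = b - a^T x = 0.0
  y^{k+1} = 4.4 + 0.2*0.0 = 4.4
Dual objective at y_4 = 4.4: reduced costs (-1.4, 0.6), box minimizer x = (11.0, 0.0)
g(y_4) = b*y + (c1 - a1*y)*x1 + (c2 - a2*y)*x2 = 11*4.4 + (-1.4)*11.0 + 0.6*0.0 = 48.4 - 15.4 + 0.0 = 33.0


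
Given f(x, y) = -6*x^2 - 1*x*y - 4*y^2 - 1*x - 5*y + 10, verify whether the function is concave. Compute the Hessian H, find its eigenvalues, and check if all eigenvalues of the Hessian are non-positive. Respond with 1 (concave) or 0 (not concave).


The Hessian of f(x,y) = -6*x^2 - 1*x*y - 4*y^2 - 1*x - 5*y + 10 is:
H = [[-12, -1], [-1, -8]]
Trace = -12 - 8 = -20
Determinant = -12*-8 - (-1)^2 = 95
Discriminant = (-20)^2 - 4*95 = 20.0
Eigenvalues: lambda_1 = -12.2361, lambda_2 = -7.7639
The function is concave.

1


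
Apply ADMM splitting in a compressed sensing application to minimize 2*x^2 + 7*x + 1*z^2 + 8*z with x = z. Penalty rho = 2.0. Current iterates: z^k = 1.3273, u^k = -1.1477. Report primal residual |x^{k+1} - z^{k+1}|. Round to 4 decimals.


ADMM iteration with rho = 2.0, z^k = 1.3273, u^k = -1.1477
Step 1: x-update.
Minimize 2*x^2 + 7*x + (2.0/2)*(x - 1.3273 - 1.1477)^2
FOC: (2*2 + 2.0)*x = -7 + 2.0*(1.3273 + 1.1477)
x^{k+1} = -0.3417
Step 2: z-update.
Minimize 1*z^2 + 8*z + (2.0/2)*(-0.3417 - z - 1.1477)^2
FOC: (2*1 + 2.0)*z = -8 + 2.0*(-0.3417 - 1.1477)
z^{k+1} = -2.7447
Step 3: u-update.
u^{k+1} = -1.1477 - 0.3417 + 2.7447 = 1.2553
Step 4: Primal residual = |-0.3417 + 2.7447| = 2.403


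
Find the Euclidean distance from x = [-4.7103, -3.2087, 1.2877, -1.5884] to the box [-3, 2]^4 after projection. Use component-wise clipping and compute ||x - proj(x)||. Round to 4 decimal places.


Project each component onto [-3, 2].
clip(-4.7103) = -3.0, clip(-3.2087) = -3.0, clip(1.2877) = 1.2877, clip(-1.5884) = -1.5884
Projection = [-3.0, -3.0, 1.2877, -1.5884]
Squared diffs: [2.9251, 0.0436, 0.0, 0.0]
Distance = sqrt(2.9687) = 1.723


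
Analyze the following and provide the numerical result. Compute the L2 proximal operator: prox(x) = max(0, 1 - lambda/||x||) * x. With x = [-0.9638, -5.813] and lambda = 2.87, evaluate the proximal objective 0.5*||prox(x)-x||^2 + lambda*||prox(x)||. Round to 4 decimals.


Step 1: Compute ||x||.
||x|| = 5.8924
Step 2: Compute scaling factor.
scale = max(0, 1 - 2.87/5.8924) = 0.5129
Step 3: prox(x) = [-0.4944, -2.9817]
||prox(x)|| = 3.0224
Step 4: Proximal objective.
0.5*||prox-x||^2 = 4.1185
lambda*||prox|| = 8.6743
Total = 12.7926


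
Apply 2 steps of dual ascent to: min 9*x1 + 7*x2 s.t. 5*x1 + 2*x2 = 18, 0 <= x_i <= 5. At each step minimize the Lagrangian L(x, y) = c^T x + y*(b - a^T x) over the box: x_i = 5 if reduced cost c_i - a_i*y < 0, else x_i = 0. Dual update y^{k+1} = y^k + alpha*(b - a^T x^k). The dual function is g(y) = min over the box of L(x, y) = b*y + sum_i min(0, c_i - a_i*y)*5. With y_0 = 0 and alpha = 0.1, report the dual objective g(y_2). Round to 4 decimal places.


Dual ascent for LP: min 9*x1 + 7*x2, 5*x1 + 2*x2 = 18, 0 <= x_i <= 5
Step 1: y^k = 0.0, reduced costs: (9.0, 7.0)
  x^k = (0.0, 0.0), subgradient = b - a^T x = 18.0
  y^{k+1} = 0.0 + 0.1*18.0 = 1.8
Step 2: y^k = 1.8, reduced costs: (0.0, 3.4)
  x^k = (0.0, 0.0), subgradient = b - a^T x = 18.0
  y^{k+1} = 1.8 + 0.1*18.0 = 3.6
Dual objective at y_2 = 3.6: reduced costs (-9.0, -0.2), box minimizer x = (5.0, 5.0)
g(y_2) = b*y + (c1 - a1*y)*x1 + (c2 - a2*y)*x2 = 18*3.6 + (-9.0)*5.0 + (-0.2)*5.0 = 64.8 - 45.0 - 1.0 = 18.8


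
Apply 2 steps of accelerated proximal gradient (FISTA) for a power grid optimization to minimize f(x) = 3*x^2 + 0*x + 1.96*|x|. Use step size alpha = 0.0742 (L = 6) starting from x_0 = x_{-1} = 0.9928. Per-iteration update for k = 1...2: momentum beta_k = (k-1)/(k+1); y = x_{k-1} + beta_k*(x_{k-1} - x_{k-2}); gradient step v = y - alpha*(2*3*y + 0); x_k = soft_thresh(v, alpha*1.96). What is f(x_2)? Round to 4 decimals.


FISTA on f(x) = 3*x^2 + 0*x + 1.96*|x|
L = 6, alpha = 0.0742
Iteration 1: beta = 0.0, y = 0.9928 + 0.0*(0.9928 - 0.9928) = 0.9928
  grad(y) = 5.9568, v = y - alpha*grad = 0.5508
  prox(v) = soft_thresh(0.5508, 0.1454) = 0.4054
Iteration 2: beta = 0.3333, y = 0.4054 + 0.3333*(0.4054 - 0.9928) = 0.2096
  grad(y) = 1.2574, v = y - alpha*grad = 0.1163
  prox(v) = soft_thresh(0.1163, 0.1454) = 0.0
f(x_2) = 3*0.0^2 + 0*0.0 + 1.96*|0.0| = 0.0


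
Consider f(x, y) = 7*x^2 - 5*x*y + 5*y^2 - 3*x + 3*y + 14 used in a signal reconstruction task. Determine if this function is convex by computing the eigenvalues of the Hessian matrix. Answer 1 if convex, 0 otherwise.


The Hessian of f(x,y) = 7*x^2 - 5*x*y + 5*y^2 - 3*x + 3*y + 14 is:
H = [[14, -5], [-5, 10]]
Trace = 14 + 10 = 24
Determinant = 14*10 - (-5)^2 = 115
Discriminant = (24)^2 - 4*115 = 116.0
Eigenvalues: lambda_1 = 6.6148, lambda_2 = 17.3852
The function is convex.

1


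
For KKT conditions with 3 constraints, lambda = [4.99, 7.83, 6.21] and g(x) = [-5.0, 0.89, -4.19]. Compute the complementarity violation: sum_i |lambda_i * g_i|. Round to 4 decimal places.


KKT complementary slackness check:
lambda_1 * g_1 = 4.99 * -5.0 = -24.95
lambda_2 * g_2 = 7.83 * 0.89 = 6.9687
lambda_3 * g_3 = 6.21 * -4.19 = -26.0199
Total violation = 24.95 + 6.9687 + 26.0199 = 57.9386


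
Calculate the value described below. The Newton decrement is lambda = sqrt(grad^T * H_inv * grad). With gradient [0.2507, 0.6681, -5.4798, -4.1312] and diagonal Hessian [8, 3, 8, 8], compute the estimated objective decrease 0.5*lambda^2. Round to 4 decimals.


Step 1: H is diagonal, so H^(-1) * g = [0.0313, 0.2227, -0.685, -0.5164].
Step 2: g^T H^(-1) g = sum_i g_i^2 / H_ii
  = (0.2507)^2/8 + (0.6681)^2/3 + (-5.4798)^2/8 + (-4.1312)^2/8
  = 0.0079 + 0.1488 + 3.7535 + 2.1334 = 6.0435
Step 3: Objective decrease = 0.5 * g^T H^(-1) g = 3.0218


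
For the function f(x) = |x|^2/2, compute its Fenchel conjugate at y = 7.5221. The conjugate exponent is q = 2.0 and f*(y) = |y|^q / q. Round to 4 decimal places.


The conjugate exponent q satisfies 1/p + 1/q = 1.
p = 2, so q = 2/(2 - 1) = 2.0
|y|^q = 7.5221^2.0 = 56.582
f*(7.5221) = 56.582 / 2.0 = 28.291


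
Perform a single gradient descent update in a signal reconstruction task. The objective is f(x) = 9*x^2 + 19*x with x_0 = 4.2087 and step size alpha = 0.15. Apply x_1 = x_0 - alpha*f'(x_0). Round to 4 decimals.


We compute the gradient at x_0 and apply the update.
f'(x) = 18*x + 19
f'(4.2087) = 18*4.2087 + 19 = 94.7566
x_1 = 4.2087 - 0.15*94.7566 = -10.0048


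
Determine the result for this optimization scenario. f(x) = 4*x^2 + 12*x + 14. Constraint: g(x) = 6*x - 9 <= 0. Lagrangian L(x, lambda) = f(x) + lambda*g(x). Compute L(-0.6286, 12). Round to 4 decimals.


Step 1: Evaluate f(x).
f(-0.6286) = 4*(-0.6286)^2 + 12*(-0.6286) + 14 = 8.0374
Step 2: Evaluate g(x).
g(-0.6286) = 6*-0.6286 - 9 = -12.7716
Step 3: Compute Lagrangian.
L = 8.0374 + 12*-12.7716 = -145.2218


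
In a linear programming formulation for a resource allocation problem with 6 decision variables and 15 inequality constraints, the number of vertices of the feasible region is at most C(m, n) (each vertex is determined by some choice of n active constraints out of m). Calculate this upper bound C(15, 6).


Each vertex corresponds to some choice of n active constraints out of m, so the number of vertices is at most C(m, n) = m! / (n!(m-n)!).
m = 15, n = 6
Numerator: 15 * 14 * 13 * 12 * 11 * 10
Denominator: 6! = 720
C(15, 6) = 5005


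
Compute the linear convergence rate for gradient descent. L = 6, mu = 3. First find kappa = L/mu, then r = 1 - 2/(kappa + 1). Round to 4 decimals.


Step 1: Compute the condition number.
kappa = L/mu = 6/3 = 2.0
Step 2: Compute the convergence rate.
r = 1 - 2/(kappa + 1) = 1 - 2*mu/(L + mu) = (L - mu)/(L + mu) = 3/9 = 0.3333


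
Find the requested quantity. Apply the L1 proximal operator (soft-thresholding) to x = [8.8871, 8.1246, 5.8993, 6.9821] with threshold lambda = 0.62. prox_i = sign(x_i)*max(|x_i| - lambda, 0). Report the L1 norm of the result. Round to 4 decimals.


Soft-thresholding with lambda = 0.62:
prox(8.8871) = sign(8.8871)*max(|8.8871| - 0.62, 0) = 8.2671
prox(8.1246) = sign(8.1246)*max(|8.1246| - 0.62, 0) = 7.5046
prox(5.8993) = sign(5.8993)*max(|5.8993| - 0.62, 0) = 5.2793
prox(6.9821) = sign(6.9821)*max(|6.9821| - 0.62, 0) = 6.3621
prox(x) = [8.2671, 7.5046, 5.2793, 6.3621]
||prox(x)||_1 = 8.2671 + 7.5046 + 5.2793 + 6.3621 = 27.4131


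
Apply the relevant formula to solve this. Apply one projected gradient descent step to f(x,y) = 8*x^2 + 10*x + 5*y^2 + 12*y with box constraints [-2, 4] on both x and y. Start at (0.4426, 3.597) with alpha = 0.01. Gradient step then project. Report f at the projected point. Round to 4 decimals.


Step 1: Compute gradient at (0.4426, 3.597).
grad_x = 2*8*0.4426 + 10 = 17.0816
grad_y = 2*5*3.597 + 12 = 47.97
Step 2: Gradient step.
x_raw = 0.4426 - 0.01*17.0816 = 0.2718
y_raw = 3.597 - 0.01*47.97 = 3.1173
Step 3: Project onto [-2, 4].
x_proj = clip(0.2718) = 0.2718
y_proj = clip(3.1173) = 3.1173
Step 4: Evaluate f.
f(0.2718, 3.1173) = 89.3042


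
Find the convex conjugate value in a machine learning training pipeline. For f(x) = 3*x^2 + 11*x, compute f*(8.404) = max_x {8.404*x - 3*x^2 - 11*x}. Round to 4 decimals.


f*(y) = sup_x {y*x - a*x^2 - b*x} = sup_x {(y-b)*x - a*x^2}
FOC: (y - b) - 2a*x = 0 => x* = (y - b)/(2a)
x* = (8.404 - 11)/(2*3) = -0.4327
f*(8.404) = (y-b)^2/(4a) = (8.404 - 11)^2/(4*3)
= 6.7392/12 = 0.5616


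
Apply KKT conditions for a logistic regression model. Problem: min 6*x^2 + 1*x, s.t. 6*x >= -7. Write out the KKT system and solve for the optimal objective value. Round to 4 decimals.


Step 1: Try lambda = 0 (constraint inactive).
Stationarity: 2*6*x + 1 = 0
x* = -1/(2*6) = -1/12 = -0.0833 (rounded; the exact value -1/12 is used below)
Check constraint: 6*-0.0833 = -0.4998 >= -7 -- satisfied.
Step 2: Compute optimal value.
f(x*) = 6*(-1/12)^2 + 1*(-1/12) = -0.0417


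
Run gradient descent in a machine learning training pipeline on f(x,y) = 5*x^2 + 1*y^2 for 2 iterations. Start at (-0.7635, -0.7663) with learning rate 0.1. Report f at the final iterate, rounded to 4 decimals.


Gradient descent on f(x,y) = 5*x^2 + 1*y^2.
Starting point: (-0.7635, -0.7663), alpha = 0.1
Step 1: grad_x = 2*5*-0.7635 = -7.635, grad_y = 2*1*-0.7663 = -1.5326
  x_1 = -0.7635 - 0.1*-7.635 = 0.0
  y_1 = -0.7663 - 0.1*-1.5326 = -0.613
Step 2: grad_x = 2*5*0.0 = 0.0, grad_y = 2*1*-0.613 = -1.2261
  x_2 = 0.0 - 0.1*0.0 = 0.0
  y_2 = -0.613 - 0.1*-1.2261 = -0.4904
f(0.0, -0.4904) = 5*0.0^2 + 1*(-0.4904)^2 = 0.2405


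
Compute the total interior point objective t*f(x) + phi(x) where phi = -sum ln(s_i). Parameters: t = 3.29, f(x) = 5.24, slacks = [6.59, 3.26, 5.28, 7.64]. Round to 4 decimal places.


Step 1: Compute log-barrier.
ln values: [1.8856, 1.1817, 1.6639, 2.0334]
phi = -(1.8856 + 1.1817 + 1.6639 + 2.0334) = -6.7646
Step 2: Compute augmented objective.
t*f(x) = 3.29*5.24 = 17.2396
Total = 17.2396 - 6.7646 = 10.475


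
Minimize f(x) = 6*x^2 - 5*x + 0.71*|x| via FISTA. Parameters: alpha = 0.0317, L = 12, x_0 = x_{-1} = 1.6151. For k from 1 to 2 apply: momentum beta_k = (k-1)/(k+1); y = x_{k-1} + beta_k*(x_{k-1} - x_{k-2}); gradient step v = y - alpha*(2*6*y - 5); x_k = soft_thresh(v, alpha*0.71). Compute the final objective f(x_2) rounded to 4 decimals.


FISTA on f(x) = 6*x^2 - 5*x + 0.71*|x|
L = 12, alpha = 0.0317
Iteration 1: beta = 0.0, y = 1.6151 + 0.0*(1.6151 - 1.6151) = 1.6151
  grad(y) = 14.3812, v = y - alpha*grad = 1.1592
  prox(v) = soft_thresh(1.1592, 0.0225) = 1.1367
Iteration 2: beta = 0.3333, y = 1.1367 + 0.3333*(1.1367 - 1.6151) = 0.9772
  grad(y) = 6.7269, v = y - alpha*grad = 0.764
  prox(v) = soft_thresh(0.764, 0.0225) = 0.7415
f(x_2) = 6*0.7415^2 - 5*0.7415 + 0.71*|0.7415| = 0.1179


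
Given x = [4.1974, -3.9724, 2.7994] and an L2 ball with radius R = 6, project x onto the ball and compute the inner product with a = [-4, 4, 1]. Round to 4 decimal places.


Step 1: Compute ||x|| (intermediates to 6 decimals).
||x|| = sqrt(4.1974^2 + (-3.9724)^2 + 2.7994^2) = 6.42143
Step 2: Project.
Since ||x|| > R, scale = R/||x|| = 6/6.42143 = 0.934371, proj(x) = scale * x
proj(x) = [3.921929, -3.711695, 2.615678]
Step 3: Dot product.
a^T * proj(x) = -4*3.921929 + 4*(-3.711695) + 1*2.615678 = -27.9188


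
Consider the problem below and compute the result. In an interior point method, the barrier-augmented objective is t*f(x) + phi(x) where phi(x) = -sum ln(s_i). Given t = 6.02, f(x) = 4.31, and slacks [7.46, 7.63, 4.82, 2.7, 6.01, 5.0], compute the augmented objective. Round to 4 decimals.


Step 1: Compute log-barrier.
ln values: [2.0096, 2.0321, 1.5728, 0.9933, 1.7934, 1.6094]
phi = -(2.0096 + 2.0321 + 1.5728 + 0.9933 + 1.7934 + 1.6094) = -10.0105
Step 2: Compute augmented objective.
t*f(x) = 6.02*4.31 = 25.9462
Total = 25.9462 - 10.0105 = 15.9357


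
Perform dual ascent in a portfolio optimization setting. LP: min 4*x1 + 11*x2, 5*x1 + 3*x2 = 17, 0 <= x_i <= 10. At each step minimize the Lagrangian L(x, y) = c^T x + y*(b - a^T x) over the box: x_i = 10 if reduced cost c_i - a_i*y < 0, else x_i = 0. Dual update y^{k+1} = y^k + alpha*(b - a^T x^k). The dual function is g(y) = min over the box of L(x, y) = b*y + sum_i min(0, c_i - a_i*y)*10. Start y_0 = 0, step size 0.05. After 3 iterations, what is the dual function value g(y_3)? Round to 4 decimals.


Dual ascent for LP: min 4*x1 + 11*x2, 5*x1 + 3*x2 = 17, 0 <= x_i <= 10
Step 1: y^k = 0.0, reduced costs: (4.0, 11.0)
  x^k = (0.0, 0.0), subgradient = b - a^T x = 17.0
  y^{k+1} = 0.0 + 0.05*17.0 = 0.85
Step 2: y^k = 0.85, reduced costs: (-0.25, 8.45)
  x^k = (10.0, 0.0), subgradient = b - a^T x = -33.0
  y^{k+1} = 0.85 + 0.05*-33.0 = -0.8
Step 3: y^k = -0.8, reduced costs: (8.0, 13.4)
  x^k = (0.0, 0.0), subgradient = b - a^T x = 17.0
  y^{k+1} = -0.8 + 0.05*17.0 = 0.05
Dual objective at y_3 = 0.05: reduced costs (3.75, 10.85), box minimizer x = (0.0, 0.0)
g(y_3) = b*y + (c1 - a1*y)*x1 + (c2 - a2*y)*x2 = 17*0.05 + 3.75*0.0 + 10.85*0.0 = 0.85 + 0.0 + 0.0 = 0.85


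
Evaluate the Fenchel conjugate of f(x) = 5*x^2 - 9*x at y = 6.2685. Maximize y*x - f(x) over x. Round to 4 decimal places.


f*(y) = sup_x {y*x - a*x^2 - b*x} = sup_x {(y-b)*x - a*x^2}
FOC: (y - b) - 2a*x = 0 => x* = (y - b)/(2a)
x* = (6.2685 + 9)/(2*5) = 1.5269
f*(6.2685) = (y-b)^2/(4a) = (6.2685 + 9)^2/(4*5)
= 233.1271/20 = 11.6564


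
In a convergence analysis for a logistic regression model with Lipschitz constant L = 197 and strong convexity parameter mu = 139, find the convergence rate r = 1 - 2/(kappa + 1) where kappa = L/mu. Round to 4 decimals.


Step 1: Compute the condition number.
kappa = L/mu = 197/139 = 1.4173
Step 2: Compute the convergence rate.
r = 1 - 2/(kappa + 1) = 1 - 2*mu/(L + mu) = (L - mu)/(L + mu) = 58/336 = 0.1726


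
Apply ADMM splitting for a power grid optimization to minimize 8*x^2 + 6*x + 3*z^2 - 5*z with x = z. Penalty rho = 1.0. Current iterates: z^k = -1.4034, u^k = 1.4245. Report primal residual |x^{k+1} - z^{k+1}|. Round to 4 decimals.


ADMM iteration with rho = 1.0, z^k = -1.4034, u^k = 1.4245
Step 1: x-update.
Minimize 8*x^2 + 6*x + (1.0/2)*(x + 1.4034 + 1.4245)^2
FOC: (2*8 + 1.0)*x = -6 + 1.0*(-1.4034 - 1.4245)
x^{k+1} = -0.5193
Step 2: z-update.
Minimize 3*z^2 - 5*z + (1.0/2)*(-0.5193 - z + 1.4245)^2
FOC: (2*3 + 1.0)*z = 5 + 1.0*(-0.5193 + 1.4245)
z^{k+1} = 0.8436
Step 3: u-update.
u^{k+1} = 1.4245 - 0.5193 - 0.8436 = 0.0616
Step 4: Primal residual = |-0.5193 - 0.8436| = 1.3629


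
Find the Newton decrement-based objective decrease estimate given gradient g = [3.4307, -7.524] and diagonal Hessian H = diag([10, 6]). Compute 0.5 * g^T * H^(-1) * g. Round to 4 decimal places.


Step 1: H is diagonal, so H^(-1) * g = [0.3431, -1.254].
Step 2: g^T H^(-1) g = sum_i g_i^2 / H_ii
  = (3.4307)^2/10 + (-7.524)^2/6
  = 1.177 + 9.4351 = 10.6121
Step 3: Objective decrease = 0.5 * g^T H^(-1) g = 5.306


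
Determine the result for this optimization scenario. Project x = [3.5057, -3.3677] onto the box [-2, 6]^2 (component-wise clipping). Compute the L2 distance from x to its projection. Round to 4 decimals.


Project each component onto [-2, 6].
clip(3.5057) = 3.5057, clip(-3.3677) = -2.0
Projection = [3.5057, -2.0]
Squared diffs: [0.0, 1.8706]
Distance = sqrt(1.8706) = 1.3677


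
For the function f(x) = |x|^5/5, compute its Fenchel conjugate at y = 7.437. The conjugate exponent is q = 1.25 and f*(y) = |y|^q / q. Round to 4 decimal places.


The conjugate exponent q satisfies 1/p + 1/q = 1.
p = 5, so q = 5/(5 - 1) = 1.25
|y|^q = 7.437^1.25 = 12.2814
f*(7.437) = 12.2814 / 1.25 = 9.8251


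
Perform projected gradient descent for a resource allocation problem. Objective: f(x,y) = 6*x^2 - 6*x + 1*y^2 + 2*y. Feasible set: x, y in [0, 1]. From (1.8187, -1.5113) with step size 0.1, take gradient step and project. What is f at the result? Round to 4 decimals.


Step 1: Compute gradient at (1.8187, -1.5113).
grad_x = 2*6*1.8187 - 6 = 15.8244
grad_y = 2*1*-1.5113 + 2 = -1.0226
Step 2: Gradient step.
x_raw = 1.8187 - 0.1*15.8244 = 0.2363
y_raw = -1.5113 - 0.1*-1.0226 = -1.409
Step 3: Project onto [0, 1].
x_proj = clip(0.2363) = 0.2363
y_proj = clip(-1.409) = 0.0
Step 4: Evaluate f.
f(0.2363, 0.0) = -1.0826


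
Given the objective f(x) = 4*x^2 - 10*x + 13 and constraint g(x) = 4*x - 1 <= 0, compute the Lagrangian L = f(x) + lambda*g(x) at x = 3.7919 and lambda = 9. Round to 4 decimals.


Step 1: Evaluate f(x).
f(3.7919) = 4*3.7919^2 - 10*3.7919 + 13 = 32.595
Step 2: Evaluate g(x).
g(3.7919) = 4*3.7919 - 1 = 14.1676
Step 3: Compute Lagrangian.
L = 32.595 + 9*14.1676 = 160.1034


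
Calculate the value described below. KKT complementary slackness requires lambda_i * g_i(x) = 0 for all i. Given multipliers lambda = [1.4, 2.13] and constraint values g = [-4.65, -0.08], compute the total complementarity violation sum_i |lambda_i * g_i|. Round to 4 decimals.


KKT complementary slackness check:
lambda_1 * g_1 = 1.4 * -4.65 = -6.51
lambda_2 * g_2 = 2.13 * -0.08 = -0.1704
Total violation = 6.51 + 0.1704 = 6.6804


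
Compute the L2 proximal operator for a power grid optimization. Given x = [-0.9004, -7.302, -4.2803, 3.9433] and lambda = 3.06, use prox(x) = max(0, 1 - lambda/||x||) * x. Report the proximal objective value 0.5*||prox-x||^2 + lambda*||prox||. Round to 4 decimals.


Step 1: Compute ||x||.
||x|| = 9.3809
Step 2: Compute scaling factor.
scale = max(0, 1 - 3.06/9.3809) = 0.6738
Step 3: prox(x) = [-0.6067, -4.9201, -2.8841, 2.657]
||prox(x)|| = 6.3209
Step 4: Proximal objective.
0.5*||prox-x||^2 = 4.6818
lambda*||prox|| = 19.342
Total = 24.0236


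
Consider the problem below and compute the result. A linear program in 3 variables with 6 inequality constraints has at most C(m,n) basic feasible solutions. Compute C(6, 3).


Each vertex corresponds to some choice of n active constraints out of m, so the number of vertices is at most C(m, n) = m! / (n!(m-n)!).
m = 6, n = 3
Numerator: 6 * 5 * 4
Denominator: 3! = 6
C(6, 3) = 20


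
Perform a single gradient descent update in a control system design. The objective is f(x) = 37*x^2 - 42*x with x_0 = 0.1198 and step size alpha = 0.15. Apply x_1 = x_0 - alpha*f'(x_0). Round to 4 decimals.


We compute the gradient at x_0 and apply the update.
f'(x) = 74*x - 42
f'(0.1198) = 74*0.1198 - 42 = -33.1348
x_1 = 0.1198 - 0.15*-33.1348 = 5.09


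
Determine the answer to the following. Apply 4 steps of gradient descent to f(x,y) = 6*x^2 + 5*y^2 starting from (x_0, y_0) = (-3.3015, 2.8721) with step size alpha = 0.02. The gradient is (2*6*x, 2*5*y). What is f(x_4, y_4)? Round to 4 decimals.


Gradient descent on f(x,y) = 6*x^2 + 5*y^2.
Starting point: (-3.3015, 2.8721), alpha = 0.02
Step 1: grad_x = 2*6*-3.3015 = -39.618, grad_y = 2*5*2.8721 = 28.721
  x_1 = -3.3015 - 0.02*-39.618 = -2.5091
  y_1 = 2.8721 - 0.02*28.721 = 2.2977
Step 2: grad_x = 2*6*-2.5091 = -30.1097, grad_y = 2*5*2.2977 = 22.9768
  x_2 = -2.5091 - 0.02*-30.1097 = -1.9069
  y_2 = 2.2977 - 0.02*22.9768 = 1.8381
Step 3: grad_x = 2*6*-1.9069 = -22.8834, grad_y = 2*5*1.8381 = 18.3814
  x_3 = -1.9069 - 0.02*-22.8834 = -1.4493
  y_3 = 1.8381 - 0.02*18.3814 = 1.4705
Step 4: grad_x = 2*6*-1.4493 = -17.3914, grad_y = 2*5*1.4705 = 14.7052
  x_4 = -1.4493 - 0.02*-17.3914 = -1.1015
  y_4 = 1.4705 - 0.02*14.7052 = 1.1764
f(-1.1015, 1.1764) = 6*(-1.1015)^2 + 5*1.1764^2 = 14.1989


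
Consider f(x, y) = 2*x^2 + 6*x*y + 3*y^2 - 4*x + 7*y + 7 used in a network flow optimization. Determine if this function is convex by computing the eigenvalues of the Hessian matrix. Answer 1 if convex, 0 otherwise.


The Hessian of f(x,y) = 2*x^2 + 6*x*y + 3*y^2 - 4*x + 7*y + 7 is:
H = [[4, 6], [6, 6]]
Trace = 4 + 6 = 10
Determinant = 4*6 - (6)^2 = -12
Discriminant = (10)^2 - 4*-12 = 148.0
Eigenvalues: lambda_1 = -1.0828, lambda_2 = 11.0828
The function is not convex.

0


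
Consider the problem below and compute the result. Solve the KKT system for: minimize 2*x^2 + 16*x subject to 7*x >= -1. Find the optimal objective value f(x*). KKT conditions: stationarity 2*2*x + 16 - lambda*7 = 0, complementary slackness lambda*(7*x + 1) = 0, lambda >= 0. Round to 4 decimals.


Step 1: Try lambda = 0 (constraint inactive).
x_unc = -16/(2*2) = -4.0
Check: 7*-4.0 = -28.0 < -1 -- violated!
Step 2: Constraint must be active: 7*x = -1
x* = -1/7 = -0.1429 (rounded; the exact value -1/7 is used below)
lambda = (2*2*(-1/7) + 16)/7 = 2.2041
Step 3: Compute optimal value.
f(x*) = 2*(-1/7)^2 + 16*(-1/7) = -2.2449


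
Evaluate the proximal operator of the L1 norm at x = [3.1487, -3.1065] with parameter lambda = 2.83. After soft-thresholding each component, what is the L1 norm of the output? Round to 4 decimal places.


Soft-thresholding with lambda = 2.83:
prox(3.1487) = sign(3.1487)*max(|3.1487| - 2.83, 0) = 0.3187
prox(-3.1065) = sign(-3.1065)*max(|-3.1065| - 2.83, 0) = -0.2765
prox(x) = [0.3187, -0.2765]
||prox(x)||_1 = 0.3187 + 0.2765 = 0.5952


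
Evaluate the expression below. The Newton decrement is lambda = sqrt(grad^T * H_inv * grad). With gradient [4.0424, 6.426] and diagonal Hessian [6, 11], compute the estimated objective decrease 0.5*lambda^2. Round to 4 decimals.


Step 1: H is diagonal, so H^(-1) * g = [0.6737, 0.5842].
Step 2: g^T H^(-1) g = sum_i g_i^2 / H_ii
  = (4.0424)^2/6 + (6.426)^2/11
  = 2.7235 + 3.754 = 6.4775
Step 3: Objective decrease = 0.5 * g^T H^(-1) g = 3.2387


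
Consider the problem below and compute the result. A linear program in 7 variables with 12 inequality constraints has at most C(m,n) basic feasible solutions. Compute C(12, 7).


Each vertex corresponds to some choice of n active constraints out of m, so the number of vertices is at most C(m, n) = m! / (n!(m-n)!).
m = 12, n = 7
Numerator: 12 * 11 * 10 * 9 * 8 * 7 * 6
Denominator: 7! = 5040
C(12, 7) = 792


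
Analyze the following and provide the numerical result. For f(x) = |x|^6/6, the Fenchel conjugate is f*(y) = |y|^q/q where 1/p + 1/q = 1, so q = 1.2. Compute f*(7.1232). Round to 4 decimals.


The conjugate exponent q satisfies 1/p + 1/q = 1.
p = 6, so q = 6/(6 - 1) = 1.2
|y|^q = 7.1232^1.2 = 10.549
f*(7.1232) = 10.549 / 1.2 = 8.7908


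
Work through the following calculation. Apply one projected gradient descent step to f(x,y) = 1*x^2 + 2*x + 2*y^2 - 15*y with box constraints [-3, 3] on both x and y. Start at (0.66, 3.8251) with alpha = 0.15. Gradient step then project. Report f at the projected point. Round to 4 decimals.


Step 1: Compute gradient at (0.66, 3.8251).
grad_x = 2*1*0.66 + 2 = 3.32
grad_y = 2*2*3.8251 - 15 = 0.3004
Step 2: Gradient step.
x_raw = 0.66 - 0.15*3.32 = 0.162
y_raw = 3.8251 - 0.15*0.3004 = 3.78
Step 3: Project onto [-3, 3].
x_proj = clip(0.162) = 0.162
y_proj = clip(3.78) = 3.0
Step 4: Evaluate f.
f(0.162, 3.0) = -26.6498


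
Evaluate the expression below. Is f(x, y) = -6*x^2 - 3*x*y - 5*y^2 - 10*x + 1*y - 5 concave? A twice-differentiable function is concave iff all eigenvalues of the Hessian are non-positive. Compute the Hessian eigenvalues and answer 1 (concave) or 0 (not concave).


The Hessian of f(x,y) = -6*x^2 - 3*x*y - 5*y^2 - 10*x + 1*y - 5 is:
H = [[-12, -3], [-3, -10]]
Trace = -12 - 10 = -22
Determinant = -12*-10 - (-3)^2 = 111
Discriminant = (-22)^2 - 4*111 = 40.0
Eigenvalues: lambda_1 = -14.1623, lambda_2 = -7.8377
The function is concave.

1
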